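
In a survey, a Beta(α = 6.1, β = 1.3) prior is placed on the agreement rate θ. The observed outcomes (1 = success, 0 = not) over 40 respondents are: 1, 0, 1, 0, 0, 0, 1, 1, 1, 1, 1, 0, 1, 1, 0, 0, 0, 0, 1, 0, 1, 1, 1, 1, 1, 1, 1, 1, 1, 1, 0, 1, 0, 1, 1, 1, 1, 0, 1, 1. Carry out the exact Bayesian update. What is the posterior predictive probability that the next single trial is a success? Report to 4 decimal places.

0.6983

The Beta prior is conjugate to a Binomial/Bernoulli likelihood; the update adds successes to α and failures to β.
Posterior: Beta(α+k, β+n−k) = Beta(6.1+27, 1.3+13) = Beta(33.1, 14.3).
For a single future Bernoulli trial, P(success | data) = α/(α+β) = 0.6983.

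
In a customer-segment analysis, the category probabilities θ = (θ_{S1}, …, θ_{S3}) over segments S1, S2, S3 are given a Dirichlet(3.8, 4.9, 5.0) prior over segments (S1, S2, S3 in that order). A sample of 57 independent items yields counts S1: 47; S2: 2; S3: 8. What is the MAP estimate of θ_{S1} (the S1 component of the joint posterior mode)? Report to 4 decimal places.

The Dirichlet prior is conjugate to the Multinomial likelihood: each posterior αⱼ = prior αⱼ + observed count nⱼ.
Posterior concentration: (50.8, 6.9, 13.0), total = 70.7.
Joint mode component: (α_{S1}−1)/(Σα−K) = 49.8/67.7 = 0.7356.

0.7356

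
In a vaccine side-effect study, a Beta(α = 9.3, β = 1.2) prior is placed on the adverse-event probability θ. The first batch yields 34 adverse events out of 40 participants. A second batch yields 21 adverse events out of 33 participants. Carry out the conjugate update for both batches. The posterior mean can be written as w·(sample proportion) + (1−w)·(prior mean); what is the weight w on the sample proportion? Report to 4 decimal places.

0.8743

The Beta prior is conjugate to a Binomial/Bernoulli likelihood; the update adds successes to α and failures to β.
Total number of participants: n = 40 + 33 = 73.
Posterior mean = (α₀+k)/(α₀+β₀+n) = [n/(α₀+β₀+n)]·(k/n) + [(α₀+β₀)/(α₀+β₀+n)]·α₀/(α₀+β₀), so only n and the prior enter the weight.
The weight on the data is w = n/(α₀+β₀+n) = 73/(9.3+1.2+73) = 73/83.5 = 0.8743.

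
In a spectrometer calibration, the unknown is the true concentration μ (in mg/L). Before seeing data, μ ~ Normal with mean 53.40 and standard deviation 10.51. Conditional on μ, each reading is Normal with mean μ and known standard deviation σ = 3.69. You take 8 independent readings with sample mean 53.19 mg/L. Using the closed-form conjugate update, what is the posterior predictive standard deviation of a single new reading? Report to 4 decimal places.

3.9105

For Normal data with known variance σ², a Normal(μ₀, σ₀²) prior on μ is conjugate. Posterior precision = 1/σ₀² + n/σ²; posterior mean is the precision-weighted average of μ₀ and x̄.
σ₀² = 10.51² = 110.4601, σ² = 3.69² = 13.6161; σ² + n·σ₀² = 13.6161 + 8·110.4601 = 897.2969.
Posterior precision = 1/σ₀² + n/σ² = 1/110.4601 + 8/13.6161 = (σ² + n·σ₀²)/(σ₀²σ²) = 897.2969/(110.4601·13.6161); posterior variance σₙ² = σ₀²σ²/(σ² + n·σ₀²) = 110.4601·13.6161/897.2969 = 1.676185.
Predictive variance for one new observation = σₙ² + σ² = 110.4601·13.6161/897.2969 + 13.6161 = σ²·(σ₀² + 897.2969)/897.2969 = 13.6161·1007.757/897.2969 = 15.292285; SD = √(13.6161·1007.757/897.2969) = 3.9105.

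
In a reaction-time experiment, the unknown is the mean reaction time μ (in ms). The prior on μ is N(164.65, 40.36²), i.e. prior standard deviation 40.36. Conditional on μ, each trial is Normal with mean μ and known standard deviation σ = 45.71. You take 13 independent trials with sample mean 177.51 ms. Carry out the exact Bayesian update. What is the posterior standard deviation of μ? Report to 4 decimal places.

12.0950

For Normal data with known variance σ², a Normal(μ₀, σ₀²) prior on μ is conjugate. Posterior precision = 1/σ₀² + n/σ²; posterior mean is the precision-weighted average of μ₀ and x̄.
σ₀² = 40.36² = 1628.9296, σ² = 45.71² = 2089.4041; σ² + n·σ₀² = 2089.4041 + 13·1628.9296 = 23265.4889.
Posterior precision = 1/σ₀² + n/σ² = 1/1628.9296 + 13/2089.4041 = (σ² + n·σ₀²)/(σ₀²σ²) = 23265.4889/(1628.9296·2089.4041); posterior variance σₙ² = σ₀²σ²/(σ² + n·σ₀²) = 1628.9296·2089.4041/23265.4889 = 146.289304.
Posterior SD = √σₙ² = √(1628.9296·2089.4041/23265.4889) = 12.0950.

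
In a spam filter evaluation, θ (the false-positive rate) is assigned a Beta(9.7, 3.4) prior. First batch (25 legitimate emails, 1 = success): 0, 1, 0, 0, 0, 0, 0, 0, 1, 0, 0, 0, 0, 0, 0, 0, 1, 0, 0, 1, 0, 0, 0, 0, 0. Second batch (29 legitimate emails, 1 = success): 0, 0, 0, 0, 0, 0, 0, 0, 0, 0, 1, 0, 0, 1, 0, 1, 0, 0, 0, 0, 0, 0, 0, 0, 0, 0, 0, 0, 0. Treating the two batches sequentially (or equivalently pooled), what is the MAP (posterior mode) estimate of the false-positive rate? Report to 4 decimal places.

0.2412

The Beta prior is conjugate to a Binomial/Bernoulli likelihood; the update adds successes to α and failures to β.
After batch 1: Beta(9.7+4, 3.4+21) = Beta(13.7, 24.4).
After batch 2: Beta(13.7+3, 24.4+26) = Beta(16.7, 50.4).
Mode of Beta(a,b) for a,b>1 is (a−1)/(a+b−2) = 15.7/65.1 = 0.2412.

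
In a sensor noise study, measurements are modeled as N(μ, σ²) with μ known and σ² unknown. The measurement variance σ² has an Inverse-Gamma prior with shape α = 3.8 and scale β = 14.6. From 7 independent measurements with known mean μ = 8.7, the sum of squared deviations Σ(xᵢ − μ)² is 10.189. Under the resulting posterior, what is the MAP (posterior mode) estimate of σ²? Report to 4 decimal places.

With known mean μ and an Inverse-Gamma(α, β) prior on σ², the Normal likelihood is conjugate: posterior is Inv-Gamma(α + n/2, β + Σ(xᵢ−μ)²/2).
Posterior: Inv-Gamma(3.8 + 7/2, 14.6 + 10.189/2) = Inv-Gamma(7.30, 19.6945).
Mode = β/(α+1) = 19.6945/8.30 = 2.3728.

2.3728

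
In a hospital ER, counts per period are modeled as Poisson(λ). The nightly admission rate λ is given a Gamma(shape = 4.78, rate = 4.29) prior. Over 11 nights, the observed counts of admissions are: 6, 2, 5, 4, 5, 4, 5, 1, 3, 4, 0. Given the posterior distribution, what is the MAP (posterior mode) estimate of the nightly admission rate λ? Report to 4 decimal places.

2.7979

With a Gamma(shape α, rate β) prior, the Poisson likelihood is conjugate: the posterior is Gamma(α + ΣXᵢ, β + n).
Sum of counts S = 39 over n = 11 nights.
Posterior: Gamma(α+S, β+n) = Gamma(4.78+39, 4.29+11) = Gamma(43.78, 15.29).
Mode of Gamma(α,β) for α≥1 is (α−1)/β = 42.78/15.29 = 2.7979.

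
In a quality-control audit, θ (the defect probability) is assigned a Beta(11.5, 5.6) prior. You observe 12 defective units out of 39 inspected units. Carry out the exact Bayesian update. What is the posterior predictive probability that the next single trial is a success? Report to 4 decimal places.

The Beta prior is conjugate to a Binomial/Bernoulli likelihood; the update adds successes to α and failures to β.
Posterior: Beta(α+k, β+n−k) = Beta(11.5+12, 5.6+27) = Beta(23.5, 32.6).
For a single future Bernoulli trial, P(success | data) = α/(α+β) = 0.4189.

0.4189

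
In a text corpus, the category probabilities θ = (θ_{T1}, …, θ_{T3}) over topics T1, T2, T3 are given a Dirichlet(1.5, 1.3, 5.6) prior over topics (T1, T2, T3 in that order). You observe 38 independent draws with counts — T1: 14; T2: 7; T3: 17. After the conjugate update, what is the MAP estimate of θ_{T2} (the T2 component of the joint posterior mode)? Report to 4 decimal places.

The Dirichlet prior is conjugate to the Multinomial likelihood: each posterior αⱼ = prior αⱼ + observed count nⱼ.
Posterior concentration: (15.5, 8.3, 22.6), total = 46.4.
Joint mode component: (α_{T2}−1)/(Σα−K) = 7.3/43.4 = 0.1682.

0.1682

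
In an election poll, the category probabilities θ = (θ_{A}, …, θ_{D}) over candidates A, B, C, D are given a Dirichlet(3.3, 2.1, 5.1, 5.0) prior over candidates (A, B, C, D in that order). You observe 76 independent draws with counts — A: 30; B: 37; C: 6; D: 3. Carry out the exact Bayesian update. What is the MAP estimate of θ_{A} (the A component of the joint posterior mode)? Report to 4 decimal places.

0.3691

The Dirichlet prior is conjugate to the Multinomial likelihood: each posterior αⱼ = prior αⱼ + observed count nⱼ.
Posterior concentration: (33.3, 39.1, 11.1, 8.0), total = 91.5.
Joint mode component: (α_{A}−1)/(Σα−K) = 32.3/87.5 = 0.3691.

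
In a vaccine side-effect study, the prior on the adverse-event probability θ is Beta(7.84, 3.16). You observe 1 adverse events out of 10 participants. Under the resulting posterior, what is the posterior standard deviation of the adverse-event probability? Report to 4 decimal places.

0.1053

The Beta prior is conjugate to a Binomial/Bernoulli likelihood; the update adds successes to α and failures to β.
Posterior: Beta(α+k, β+n−k) = Beta(7.84+1, 3.16+9) = Beta(8.84, 12.16).
Var = αβ/((α+β)²(α+β+1)) = 8.84·12.16/(21.00²·22.00) = 0.01107961; SD = √0.01107961 = 0.1053.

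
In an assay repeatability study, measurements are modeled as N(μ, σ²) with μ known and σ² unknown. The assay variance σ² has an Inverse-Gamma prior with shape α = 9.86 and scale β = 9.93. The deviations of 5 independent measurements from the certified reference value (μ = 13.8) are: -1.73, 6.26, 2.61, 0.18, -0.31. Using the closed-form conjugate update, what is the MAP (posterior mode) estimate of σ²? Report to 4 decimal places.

2.5816

With known mean μ and an Inverse-Gamma(α, β) prior on σ², the Normal likelihood is conjugate: posterior is Inv-Gamma(α + n/2, β + Σ(xᵢ−μ)²/2).
Σ(xᵢ−μ)² = (-1.73)² + (6.26)² + (2.61)² + (0.18)² + (-0.31)² = 49.1211.
Posterior: Inv-Gamma(9.86 + 5/2, 9.93 + 49.1211/2) = Inv-Gamma(12.36, 34.49055).
Mode = β/(α+1) = 34.49055/13.36 = 2.5816.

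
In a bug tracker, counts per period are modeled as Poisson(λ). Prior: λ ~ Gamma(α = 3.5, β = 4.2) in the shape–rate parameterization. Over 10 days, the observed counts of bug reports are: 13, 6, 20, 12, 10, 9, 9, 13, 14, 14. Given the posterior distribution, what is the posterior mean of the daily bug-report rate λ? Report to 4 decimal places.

8.6972

With a Gamma(shape α, rate β) prior, the Poisson likelihood is conjugate: the posterior is Gamma(α + ΣXᵢ, β + n).
Sum of counts S = 120 over n = 10 days.
Posterior: Gamma(α+S, β+n) = Gamma(3.5+120, 4.2+10) = Gamma(123.5, 14.2).
Posterior mean = α/β = 123.5/14.2 = 8.6972.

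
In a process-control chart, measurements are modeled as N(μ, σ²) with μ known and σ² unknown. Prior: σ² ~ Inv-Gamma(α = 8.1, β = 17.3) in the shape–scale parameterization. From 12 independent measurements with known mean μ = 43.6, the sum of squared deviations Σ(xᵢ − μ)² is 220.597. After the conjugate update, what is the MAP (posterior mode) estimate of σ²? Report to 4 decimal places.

With known mean μ and an Inverse-Gamma(α, β) prior on σ², the Normal likelihood is conjugate: posterior is Inv-Gamma(α + n/2, β + Σ(xᵢ−μ)²/2).
Posterior: Inv-Gamma(8.1 + 12/2, 17.3 + 220.597/2) = Inv-Gamma(14.10, 127.5985).
Mode = β/(α+1) = 127.5985/15.10 = 8.4502.

8.4502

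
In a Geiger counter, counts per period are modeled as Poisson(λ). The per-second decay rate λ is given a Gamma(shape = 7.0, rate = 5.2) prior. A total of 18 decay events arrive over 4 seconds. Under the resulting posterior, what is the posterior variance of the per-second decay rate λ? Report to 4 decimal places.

0.2954

With a Gamma(shape α, rate β) prior, the Poisson likelihood is conjugate: the posterior is Gamma(α + ΣXᵢ, β + n).
Posterior: Gamma(α+S, β+n) = Gamma(7.0+18, 5.2+4) = Gamma(25.0, 9.2).
Var = α/β² = 25.0/9.2² = 0.2954.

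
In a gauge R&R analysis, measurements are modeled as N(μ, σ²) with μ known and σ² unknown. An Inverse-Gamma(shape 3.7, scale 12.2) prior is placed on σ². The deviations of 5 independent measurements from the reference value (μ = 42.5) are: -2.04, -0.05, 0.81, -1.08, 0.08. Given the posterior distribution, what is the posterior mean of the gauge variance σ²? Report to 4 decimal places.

With known mean μ and an Inverse-Gamma(α, β) prior on σ², the Normal likelihood is conjugate: posterior is Inv-Gamma(α + n/2, β + Σ(xᵢ−μ)²/2).
Σ(xᵢ−μ)² = (-2.04)² + (-0.05)² + (0.81)² + (-1.08)² + (0.08)² = 5.9930.
Posterior: Inv-Gamma(3.7 + 5/2, 12.2 + 5.9930/2) = Inv-Gamma(6.20, 15.19650).
E[σ²|data] = β/(α−1) = 15.19650/5.20 = 2.9224.

2.9224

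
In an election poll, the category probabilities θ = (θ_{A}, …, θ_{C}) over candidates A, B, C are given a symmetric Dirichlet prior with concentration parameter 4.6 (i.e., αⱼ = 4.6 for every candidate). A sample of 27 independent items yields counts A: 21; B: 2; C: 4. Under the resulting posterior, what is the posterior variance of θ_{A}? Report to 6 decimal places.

0.005592

The Dirichlet prior is conjugate to the Multinomial likelihood: each posterior αⱼ = prior αⱼ + observed count nⱼ.
Posterior concentration: (25.6, 6.6, 8.6), total = 40.8.
Var[θ_j] = α_j(Σα−α_j)/((Σα)²(Σα+1)) = 25.6·15.2/(40.8²·41.8) = 0.005592.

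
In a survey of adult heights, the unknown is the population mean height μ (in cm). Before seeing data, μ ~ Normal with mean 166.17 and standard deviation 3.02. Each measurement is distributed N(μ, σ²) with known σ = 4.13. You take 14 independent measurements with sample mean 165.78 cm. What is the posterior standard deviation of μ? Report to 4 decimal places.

1.0367

For Normal data with known variance σ², a Normal(μ₀, σ₀²) prior on μ is conjugate. Posterior precision = 1/σ₀² + n/σ²; posterior mean is the precision-weighted average of μ₀ and x̄.
σ₀² = 3.02² = 9.1204, σ² = 4.13² = 17.0569; σ² + n·σ₀² = 17.0569 + 14·9.1204 = 144.7425.
Posterior precision = 1/σ₀² + n/σ² = 1/9.1204 + 14/17.0569 = (σ² + n·σ₀²)/(σ₀²σ²) = 144.7425/(9.1204·17.0569); posterior variance σₙ² = σ₀²σ²/(σ² + n·σ₀²) = 9.1204·17.0569/144.7425 = 1.074776.
Posterior SD = √σₙ² = √(9.1204·17.0569/144.7425) = 1.0367.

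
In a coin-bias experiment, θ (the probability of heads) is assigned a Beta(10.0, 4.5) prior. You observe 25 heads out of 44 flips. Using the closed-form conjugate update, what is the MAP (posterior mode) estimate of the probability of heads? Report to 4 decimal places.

0.6018

The Beta prior is conjugate to a Binomial/Bernoulli likelihood; the update adds successes to α and failures to β.
Posterior: Beta(α+k, β+n−k) = Beta(10.0+25, 4.5+19) = Beta(35.0, 23.5).
Mode of Beta(a,b) for a,b>1 is (a−1)/(a+b−2) = 34.0/56.5 = 0.6018.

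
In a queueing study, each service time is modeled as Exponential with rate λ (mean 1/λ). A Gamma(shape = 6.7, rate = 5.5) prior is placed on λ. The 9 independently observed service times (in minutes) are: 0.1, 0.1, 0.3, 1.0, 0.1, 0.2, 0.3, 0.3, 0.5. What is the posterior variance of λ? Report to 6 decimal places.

With a Gamma(shape α, rate β) prior on the exponential rate λ, the posterior after n observations with total T = Σxᵢ is Gamma(α+n, β+T).
Sum of observations T = 2.9 minutes; n = 9.
Posterior: Gamma(6.7+9, 5.5+2.9) = Gamma(15.7, 8.4).
Var = α/β² = 0.222506.

0.222506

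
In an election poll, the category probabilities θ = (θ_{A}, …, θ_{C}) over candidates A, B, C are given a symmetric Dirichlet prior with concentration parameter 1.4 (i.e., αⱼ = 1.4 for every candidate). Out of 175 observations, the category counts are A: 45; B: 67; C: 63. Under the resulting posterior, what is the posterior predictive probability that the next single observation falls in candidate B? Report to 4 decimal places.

The Dirichlet prior is conjugate to the Multinomial likelihood: each posterior αⱼ = prior αⱼ + observed count nⱼ.
Posterior concentration: (46.4, 68.4, 64.4), total = 179.2.
P(next = B | data) = α_{B}/Σα = 0.3817.

0.3817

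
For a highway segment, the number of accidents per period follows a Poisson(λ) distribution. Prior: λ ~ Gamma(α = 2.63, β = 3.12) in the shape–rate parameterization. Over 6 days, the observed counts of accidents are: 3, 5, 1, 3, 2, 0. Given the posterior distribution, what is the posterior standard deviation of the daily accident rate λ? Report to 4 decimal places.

0.4471

With a Gamma(shape α, rate β) prior, the Poisson likelihood is conjugate: the posterior is Gamma(α + ΣXᵢ, β + n).
Sum of counts S = 14 over n = 6 days.
Posterior: Gamma(α+S, β+n) = Gamma(2.63+14, 3.12+6) = Gamma(16.63, 9.12).
SD = √α/β = √16.63/9.12 = 0.4471.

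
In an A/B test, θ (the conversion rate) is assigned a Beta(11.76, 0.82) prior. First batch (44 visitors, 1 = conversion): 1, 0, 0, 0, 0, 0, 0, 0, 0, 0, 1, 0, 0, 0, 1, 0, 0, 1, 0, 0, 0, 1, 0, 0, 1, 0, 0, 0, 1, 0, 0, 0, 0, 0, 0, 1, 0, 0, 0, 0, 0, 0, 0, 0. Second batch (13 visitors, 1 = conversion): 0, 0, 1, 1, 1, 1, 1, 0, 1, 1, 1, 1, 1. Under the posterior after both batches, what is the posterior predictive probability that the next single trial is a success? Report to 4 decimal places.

The Beta prior is conjugate to a Binomial/Bernoulli likelihood; the update adds successes to α and failures to β.
After batch 1: Beta(11.76+8, 0.82+36) = Beta(19.76, 36.82).
After batch 2: Beta(19.76+10, 36.82+3) = Beta(29.76, 39.82).
For a single future Bernoulli trial, P(success | data) = α/(α+β) = 0.4277.

0.4277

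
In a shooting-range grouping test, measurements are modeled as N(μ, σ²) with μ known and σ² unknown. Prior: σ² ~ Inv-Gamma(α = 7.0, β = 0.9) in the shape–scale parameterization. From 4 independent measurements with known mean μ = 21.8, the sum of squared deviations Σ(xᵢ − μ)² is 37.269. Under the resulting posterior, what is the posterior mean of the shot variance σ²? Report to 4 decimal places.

2.4418

With known mean μ and an Inverse-Gamma(α, β) prior on σ², the Normal likelihood is conjugate: posterior is Inv-Gamma(α + n/2, β + Σ(xᵢ−μ)²/2).
Posterior: Inv-Gamma(7.0 + 4/2, 0.9 + 37.269/2) = Inv-Gamma(9.00, 19.5345).
E[σ²|data] = β/(α−1) = 19.5345/8.00 = 2.4418.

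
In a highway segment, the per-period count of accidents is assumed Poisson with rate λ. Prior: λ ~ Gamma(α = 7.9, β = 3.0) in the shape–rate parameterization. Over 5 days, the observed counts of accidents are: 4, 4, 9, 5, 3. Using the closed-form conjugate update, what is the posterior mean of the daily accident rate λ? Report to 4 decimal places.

4.1125

With a Gamma(shape α, rate β) prior, the Poisson likelihood is conjugate: the posterior is Gamma(α + ΣXᵢ, β + n).
Sum of counts S = 25 over n = 5 days.
Posterior: Gamma(α+S, β+n) = Gamma(7.9+25, 3.0+5) = Gamma(32.9, 8.0).
Posterior mean = α/β = 32.9/8.0 = 4.1125.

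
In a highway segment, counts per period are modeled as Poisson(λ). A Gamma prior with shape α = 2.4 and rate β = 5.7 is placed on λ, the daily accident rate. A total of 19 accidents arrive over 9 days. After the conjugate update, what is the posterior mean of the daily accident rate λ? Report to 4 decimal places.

1.4558

With a Gamma(shape α, rate β) prior, the Poisson likelihood is conjugate: the posterior is Gamma(α + ΣXᵢ, β + n).
Posterior: Gamma(α+S, β+n) = Gamma(2.4+19, 5.7+9) = Gamma(21.4, 14.7).
Posterior mean = α/β = 21.4/14.7 = 1.4558.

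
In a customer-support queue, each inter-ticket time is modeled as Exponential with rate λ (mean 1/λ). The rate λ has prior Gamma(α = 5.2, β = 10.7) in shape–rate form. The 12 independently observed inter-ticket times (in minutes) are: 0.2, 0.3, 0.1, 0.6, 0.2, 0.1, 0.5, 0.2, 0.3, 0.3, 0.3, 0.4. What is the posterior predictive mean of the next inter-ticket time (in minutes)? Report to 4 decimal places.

With a Gamma(shape α, rate β) prior on the exponential rate λ, the posterior after n observations with total T = Σxᵢ is Gamma(α+n, β+T).
Sum of observations T = 3.5 minutes; n = 12.
Posterior: Gamma(5.2+12, 10.7+3.5) = Gamma(17.2, 14.2).
The predictive distribution for the next observation is Lomax; its mean is β/(α−1) = 14.2/16.2 = 0.8765.

0.8765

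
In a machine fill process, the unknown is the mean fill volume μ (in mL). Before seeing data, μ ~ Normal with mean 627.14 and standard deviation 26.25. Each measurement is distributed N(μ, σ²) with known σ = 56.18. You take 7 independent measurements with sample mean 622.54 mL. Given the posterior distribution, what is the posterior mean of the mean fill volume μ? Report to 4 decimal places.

For Normal data with known variance σ², a Normal(μ₀, σ₀²) prior on μ is conjugate. Posterior precision = 1/σ₀² + n/σ²; posterior mean is the precision-weighted average of μ₀ and x̄.
n·x̄ = 7·622.54 = 4357.78.
σ₀² = 26.25² = 689.0625, σ² = 56.18² = 3156.1924; σ² + n·σ₀² = 3156.1924 + 7·689.0625 = 7979.6299.
Posterior mean = (μ₀/σ₀² + n·x̄/σ²)/(1/σ₀² + n/σ²) = (σ²·μ₀ + σ₀²·n·x̄)/(σ² + n·σ₀²) = (3156.1924·627.14 + 689.0625·4357.78)/7979.6299 = 4982157.282986/7979.6299 = 624.3594.

624.3594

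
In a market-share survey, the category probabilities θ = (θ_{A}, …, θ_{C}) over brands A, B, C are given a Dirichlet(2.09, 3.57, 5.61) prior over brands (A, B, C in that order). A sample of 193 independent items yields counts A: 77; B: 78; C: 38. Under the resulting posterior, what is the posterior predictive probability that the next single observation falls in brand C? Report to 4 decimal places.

0.2135

The Dirichlet prior is conjugate to the Multinomial likelihood: each posterior αⱼ = prior αⱼ + observed count nⱼ.
Posterior concentration: (79.09, 81.57, 43.61), total = 204.27.
P(next = C | data) = α_{C}/Σα = 0.2135.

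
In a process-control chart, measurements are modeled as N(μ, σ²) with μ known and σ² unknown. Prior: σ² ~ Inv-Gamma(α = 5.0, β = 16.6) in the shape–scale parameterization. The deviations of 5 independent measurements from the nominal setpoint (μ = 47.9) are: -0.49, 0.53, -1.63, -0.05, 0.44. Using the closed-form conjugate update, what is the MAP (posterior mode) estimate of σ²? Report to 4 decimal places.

With known mean μ and an Inverse-Gamma(α, β) prior on σ², the Normal likelihood is conjugate: posterior is Inv-Gamma(α + n/2, β + Σ(xᵢ−μ)²/2).
Σ(xᵢ−μ)² = (-0.49)² + (0.53)² + (-1.63)² + (-0.05)² + (0.44)² = 3.3740.
Posterior: Inv-Gamma(5.0 + 5/2, 16.6 + 3.3740/2) = Inv-Gamma(7.50, 18.28700).
Mode = β/(α+1) = 18.28700/8.50 = 2.1514.

2.1514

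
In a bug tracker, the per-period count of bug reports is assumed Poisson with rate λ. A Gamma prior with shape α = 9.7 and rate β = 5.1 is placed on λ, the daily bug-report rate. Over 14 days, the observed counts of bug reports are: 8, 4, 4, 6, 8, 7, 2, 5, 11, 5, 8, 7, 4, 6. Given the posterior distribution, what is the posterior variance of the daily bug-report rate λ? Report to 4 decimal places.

0.2596

With a Gamma(shape α, rate β) prior, the Poisson likelihood is conjugate: the posterior is Gamma(α + ΣXᵢ, β + n).
Sum of counts S = 85 over n = 14 days.
Posterior: Gamma(α+S, β+n) = Gamma(9.7+85, 5.1+14) = Gamma(94.7, 19.1).
Var = α/β² = 94.7/19.1² = 0.2596.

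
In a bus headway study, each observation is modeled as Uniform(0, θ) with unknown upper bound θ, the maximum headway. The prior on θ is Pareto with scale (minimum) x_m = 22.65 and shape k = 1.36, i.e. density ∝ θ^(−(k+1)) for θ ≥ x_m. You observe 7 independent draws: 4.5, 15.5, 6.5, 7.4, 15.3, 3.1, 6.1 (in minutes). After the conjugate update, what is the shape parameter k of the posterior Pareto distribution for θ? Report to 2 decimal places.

A Pareto(scale x_m, shape k) prior on the upper bound θ of Uniform(0, θ) is conjugate: posterior is Pareto(max(x_m, max xᵢ), k + n).
Sample maximum = 15.5; prior scale x_m = 22.65 → posterior scale = max = 22.65.
Posterior shape = 1.36 + 7 = 8.36.
Posterior shape k = 8.36.

8.36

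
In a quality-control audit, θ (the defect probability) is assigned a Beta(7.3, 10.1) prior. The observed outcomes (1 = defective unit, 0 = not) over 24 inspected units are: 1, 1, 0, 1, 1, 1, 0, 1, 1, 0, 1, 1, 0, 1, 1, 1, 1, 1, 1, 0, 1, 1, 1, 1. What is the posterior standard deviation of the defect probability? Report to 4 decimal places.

The Beta prior is conjugate to a Binomial/Bernoulli likelihood; the update adds successes to α and failures to β.
Posterior: Beta(α+k, β+n−k) = Beta(7.3+19, 10.1+5) = Beta(26.3, 15.1).
Var = αβ/((α+β)²(α+β+1)) = 26.3·15.1/(41.4²·42.4) = 0.00546470; SD = √0.00546470 = 0.0739.

0.0739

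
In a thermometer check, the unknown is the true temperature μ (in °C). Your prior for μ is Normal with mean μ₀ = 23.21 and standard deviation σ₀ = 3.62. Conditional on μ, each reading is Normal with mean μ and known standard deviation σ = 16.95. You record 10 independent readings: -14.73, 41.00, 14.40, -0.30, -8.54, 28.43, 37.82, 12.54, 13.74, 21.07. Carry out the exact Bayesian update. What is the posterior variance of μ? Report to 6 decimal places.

8.999542

For Normal data with known variance σ², a Normal(μ₀, σ₀²) prior on μ is conjugate. Posterior precision = 1/σ₀² + n/σ²; posterior mean is the precision-weighted average of μ₀ and x̄.
σ₀² = 3.62² = 13.1044, σ² = 16.95² = 287.3025; σ² + n·σ₀² = 287.3025 + 10·13.1044 = 418.3465.
Posterior precision = 1/σ₀² + n/σ² = 1/13.1044 + 10/287.3025 = (σ² + n·σ₀²)/(σ₀²σ²) = 418.3465/(13.1044·287.3025); posterior variance σₙ² = σ₀²σ²/(σ² + n·σ₀²) = 13.1044·287.3025/418.3465 = 8.999542.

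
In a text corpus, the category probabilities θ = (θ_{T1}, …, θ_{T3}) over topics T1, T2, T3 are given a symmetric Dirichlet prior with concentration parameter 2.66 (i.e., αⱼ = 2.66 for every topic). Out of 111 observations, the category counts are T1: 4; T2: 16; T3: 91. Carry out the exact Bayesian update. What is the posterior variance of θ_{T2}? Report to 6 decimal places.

The Dirichlet prior is conjugate to the Multinomial likelihood: each posterior αⱼ = prior αⱼ + observed count nⱼ.
Posterior concentration: (6.66, 18.66, 93.66), total = 118.98.
Var[θ_j] = α_j(Σα−α_j)/((Σα)²(Σα+1)) = 18.66·100.32/(118.98²·119.98) = 0.001102.

0.001102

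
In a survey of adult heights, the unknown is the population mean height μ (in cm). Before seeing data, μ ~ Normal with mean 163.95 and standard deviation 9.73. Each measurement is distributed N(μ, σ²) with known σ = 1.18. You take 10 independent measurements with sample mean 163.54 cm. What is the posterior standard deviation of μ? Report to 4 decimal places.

For Normal data with known variance σ², a Normal(μ₀, σ₀²) prior on μ is conjugate. Posterior precision = 1/σ₀² + n/σ²; posterior mean is the precision-weighted average of μ₀ and x̄.
σ₀² = 9.73² = 94.6729, σ² = 1.18² = 1.3924; σ² + n·σ₀² = 1.3924 + 10·94.6729 = 948.1214.
Posterior precision = 1/σ₀² + n/σ² = 1/94.6729 + 10/1.3924 = (σ² + n·σ₀²)/(σ₀²σ²) = 948.1214/(94.6729·1.3924); posterior variance σₙ² = σ₀²σ²/(σ² + n·σ₀²) = 94.6729·1.3924/948.1214 = 0.139036.
Posterior SD = √σₙ² = √(94.6729·1.3924/948.1214) = 0.3729.

0.3729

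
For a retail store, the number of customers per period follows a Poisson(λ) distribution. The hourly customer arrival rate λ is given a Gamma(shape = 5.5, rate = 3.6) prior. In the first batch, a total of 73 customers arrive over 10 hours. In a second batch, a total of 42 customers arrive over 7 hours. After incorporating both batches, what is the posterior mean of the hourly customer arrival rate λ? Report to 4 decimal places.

With a Gamma(shape α, rate β) prior, the Poisson likelihood is conjugate: the posterior is Gamma(α + ΣXᵢ, β + n).
After batch 1: Gamma(α+S, β+n) = Gamma(5.5+73, 3.6+10) = Gamma(78.5, 13.6).
After batch 2: Gamma(α+S, β+n) = Gamma(78.5+42, 13.6+7) = Gamma(120.5, 20.6).
Posterior mean = α/β = 120.5/20.6 = 5.8495.

5.8495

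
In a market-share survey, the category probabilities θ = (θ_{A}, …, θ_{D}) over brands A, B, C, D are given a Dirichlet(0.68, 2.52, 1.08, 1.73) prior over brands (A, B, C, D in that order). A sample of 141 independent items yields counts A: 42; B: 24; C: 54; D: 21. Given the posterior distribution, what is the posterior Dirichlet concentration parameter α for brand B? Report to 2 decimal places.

26.52

The Dirichlet prior is conjugate to the Multinomial likelihood: each posterior αⱼ = prior αⱼ + observed count nⱼ.
Posterior concentration: (42.68, 26.52, 55.08, 22.73), total = 147.01.
α_{B} = 2.52 + 24 = 26.52.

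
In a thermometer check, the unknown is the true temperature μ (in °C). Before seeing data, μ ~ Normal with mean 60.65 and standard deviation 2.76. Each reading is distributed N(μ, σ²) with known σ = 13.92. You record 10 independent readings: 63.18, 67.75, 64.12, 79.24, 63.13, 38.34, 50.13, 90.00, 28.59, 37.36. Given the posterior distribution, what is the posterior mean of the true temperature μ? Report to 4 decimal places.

For Normal data with known variance σ², a Normal(μ₀, σ₀²) prior on μ is conjugate. Posterior precision = 1/σ₀² + n/σ²; posterior mean is the precision-weighted average of μ₀ and x̄.
Σxᵢ = 63.18 + 67.75 + 64.12 + 79.24 + 63.13 + 38.34 + 50.13 + 90.00 + 28.59 + 37.36 = 581.84, so n·x̄ = 581.84.
σ₀² = 2.76² = 7.6176, σ² = 13.92² = 193.7664; σ² + n·σ₀² = 193.7664 + 10·7.6176 = 269.9424.
Posterior mean = (μ₀/σ₀² + n·x̄/σ²)/(1/σ₀² + n/σ²) = (σ²·μ₀ + σ₀²·n·x̄)/(σ² + n·σ₀²) = (193.7664·60.65 + 7.6176·581.84)/269.9424 = 16184.156544/269.9424 = 59.9541.

59.9541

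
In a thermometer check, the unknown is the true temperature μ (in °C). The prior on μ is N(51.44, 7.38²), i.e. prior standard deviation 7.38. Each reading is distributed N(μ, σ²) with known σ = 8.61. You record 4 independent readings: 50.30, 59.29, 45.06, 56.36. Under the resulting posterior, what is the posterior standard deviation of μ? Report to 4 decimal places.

3.7186

For Normal data with known variance σ², a Normal(μ₀, σ₀²) prior on μ is conjugate. Posterior precision = 1/σ₀² + n/σ²; posterior mean is the precision-weighted average of μ₀ and x̄.
σ₀² = 7.38² = 54.4644, σ² = 8.61² = 74.1321; σ² + n·σ₀² = 74.1321 + 4·54.4644 = 291.9897.
Posterior precision = 1/σ₀² + n/σ² = 1/54.4644 + 4/74.1321 = (σ² + n·σ₀²)/(σ₀²σ²) = 291.9897/(54.4644·74.1321); posterior variance σₙ² = σ₀²σ²/(σ² + n·σ₀²) = 54.4644·74.1321/291.9897 = 13.827749.
Posterior SD = √σₙ² = √(54.4644·74.1321/291.9897) = 3.7186.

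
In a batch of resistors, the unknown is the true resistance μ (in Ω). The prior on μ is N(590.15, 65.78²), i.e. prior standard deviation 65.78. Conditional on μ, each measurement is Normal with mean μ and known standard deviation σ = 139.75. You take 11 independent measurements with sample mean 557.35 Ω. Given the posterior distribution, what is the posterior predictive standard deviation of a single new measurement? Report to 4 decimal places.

For Normal data with known variance σ², a Normal(μ₀, σ₀²) prior on μ is conjugate. Posterior precision = 1/σ₀² + n/σ²; posterior mean is the precision-weighted average of μ₀ and x̄.
σ₀² = 65.78² = 4327.0084, σ² = 139.75² = 19530.0625; σ² + n·σ₀² = 19530.0625 + 11·4327.0084 = 67127.1549.
Posterior precision = 1/σ₀² + n/σ² = 1/4327.0084 + 11/19530.0625 = (σ² + n·σ₀²)/(σ₀²σ²) = 67127.1549/(4327.0084·19530.0625); posterior variance σₙ² = σ₀²σ²/(σ² + n·σ₀²) = 4327.0084·19530.0625/67127.1549 = 1258.905500.
Predictive variance for one new observation = σₙ² + σ² = 4327.0084·19530.0625/67127.1549 + 19530.0625 = σ²·(σ₀² + 67127.1549)/67127.1549 = 19530.0625·71454.1633/67127.1549 = 20788.968000; SD = √(19530.0625·71454.1633/67127.1549) = 144.1838.

144.1838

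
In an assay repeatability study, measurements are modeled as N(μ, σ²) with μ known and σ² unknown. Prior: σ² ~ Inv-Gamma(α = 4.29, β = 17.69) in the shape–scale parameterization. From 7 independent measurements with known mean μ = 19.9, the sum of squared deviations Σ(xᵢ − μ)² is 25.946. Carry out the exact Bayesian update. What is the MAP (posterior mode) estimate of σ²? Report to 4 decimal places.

3.4884

With known mean μ and an Inverse-Gamma(α, β) prior on σ², the Normal likelihood is conjugate: posterior is Inv-Gamma(α + n/2, β + Σ(xᵢ−μ)²/2).
Posterior: Inv-Gamma(4.29 + 7/2, 17.69 + 25.946/2) = Inv-Gamma(7.79, 30.6630).
Mode = β/(α+1) = 30.6630/8.79 = 3.4884.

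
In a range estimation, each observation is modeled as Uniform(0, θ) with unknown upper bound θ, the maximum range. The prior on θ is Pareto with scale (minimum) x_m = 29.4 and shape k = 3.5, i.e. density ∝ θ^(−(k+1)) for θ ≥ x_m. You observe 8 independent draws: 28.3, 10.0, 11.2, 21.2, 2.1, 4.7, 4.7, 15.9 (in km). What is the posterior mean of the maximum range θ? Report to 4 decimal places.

32.2000

A Pareto(scale x_m, shape k) prior on the upper bound θ of Uniform(0, θ) is conjugate: posterior is Pareto(max(x_m, max xᵢ), k + n).
Sample maximum = 28.3; prior scale x_m = 29.4 → posterior scale = max = 29.4.
Posterior shape = 3.5 + 8 = 11.5.
E[θ|data] = k·x_m/(k−1) = 11.5·29.4/10.5 = 32.2000.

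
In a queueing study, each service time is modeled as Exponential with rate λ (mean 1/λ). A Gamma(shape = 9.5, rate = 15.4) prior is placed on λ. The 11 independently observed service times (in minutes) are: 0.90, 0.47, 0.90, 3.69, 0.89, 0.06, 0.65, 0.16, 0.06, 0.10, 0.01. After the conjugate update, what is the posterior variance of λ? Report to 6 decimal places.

0.037793

With a Gamma(shape α, rate β) prior on the exponential rate λ, the posterior after n observations with total T = Σxᵢ is Gamma(α+n, β+T).
Sum of observations T = 7.89 minutes; n = 11.
Posterior: Gamma(9.5+11, 15.4+7.89) = Gamma(20.5, 23.29).
Var = α/β² = 0.037793.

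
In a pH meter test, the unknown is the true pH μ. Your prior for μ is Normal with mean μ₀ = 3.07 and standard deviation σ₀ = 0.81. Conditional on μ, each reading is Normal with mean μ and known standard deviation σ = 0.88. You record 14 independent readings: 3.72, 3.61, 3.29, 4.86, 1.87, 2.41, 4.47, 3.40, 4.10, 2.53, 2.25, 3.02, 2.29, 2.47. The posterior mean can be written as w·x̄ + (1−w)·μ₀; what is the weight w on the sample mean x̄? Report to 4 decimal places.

For Normal data with known variance σ², a Normal(μ₀, σ₀²) prior on μ is conjugate. Posterior precision = 1/σ₀² + n/σ²; posterior mean is the precision-weighted average of μ₀ and x̄.
σ₀² = 0.81² = 0.6561, σ² = 0.88² = 0.7744. Prior precision 1/σ₀² = 1/0.6561; data precision n/σ² = 14/0.7744.
w = (n/σ²)/(1/σ₀² + n/σ²) = n·σ₀²/(σ² + n·σ₀²) = 14·0.6561/(0.7744 + 14·0.6561) = 9.1854/9.9598 = 0.9222.

0.9222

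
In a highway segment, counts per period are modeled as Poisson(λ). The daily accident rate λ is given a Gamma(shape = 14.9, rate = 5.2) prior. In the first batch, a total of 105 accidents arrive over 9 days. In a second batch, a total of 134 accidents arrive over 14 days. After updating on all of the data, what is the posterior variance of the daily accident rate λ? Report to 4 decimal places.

With a Gamma(shape α, rate β) prior, the Poisson likelihood is conjugate: the posterior is Gamma(α + ΣXᵢ, β + n).
After batch 1: Gamma(α+S, β+n) = Gamma(14.9+105, 5.2+9) = Gamma(119.9, 14.2).
After batch 2: Gamma(α+S, β+n) = Gamma(119.9+134, 14.2+14) = Gamma(253.9, 28.2).
Var = α/β² = 253.9/28.2² = 0.3193.

0.3193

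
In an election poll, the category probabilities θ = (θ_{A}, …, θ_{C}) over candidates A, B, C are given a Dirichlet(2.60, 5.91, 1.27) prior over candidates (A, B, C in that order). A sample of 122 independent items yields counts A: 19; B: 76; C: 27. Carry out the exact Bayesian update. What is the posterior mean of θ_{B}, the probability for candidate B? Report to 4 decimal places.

0.6216

The Dirichlet prior is conjugate to the Multinomial likelihood: each posterior αⱼ = prior αⱼ + observed count nⱼ.
Posterior concentration: (21.60, 81.91, 28.27), total = 131.78.
E[θ_{B}|data] = α_{B}/Σα = 81.91/131.78 = 0.6216.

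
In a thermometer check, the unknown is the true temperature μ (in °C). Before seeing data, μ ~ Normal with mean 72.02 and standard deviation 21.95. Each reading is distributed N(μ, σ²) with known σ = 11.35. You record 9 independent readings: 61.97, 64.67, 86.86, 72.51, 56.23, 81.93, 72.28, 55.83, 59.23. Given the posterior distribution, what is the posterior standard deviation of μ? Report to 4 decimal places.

3.7284

For Normal data with known variance σ², a Normal(μ₀, σ₀²) prior on μ is conjugate. Posterior precision = 1/σ₀² + n/σ²; posterior mean is the precision-weighted average of μ₀ and x̄.
σ₀² = 21.95² = 481.8025, σ² = 11.35² = 128.8225; σ² + n·σ₀² = 128.8225 + 9·481.8025 = 4465.045.
Posterior precision = 1/σ₀² + n/σ² = 1/481.8025 + 9/128.8225 = (σ² + n·σ₀²)/(σ₀²σ²) = 4465.045/(481.8025·128.8225); posterior variance σₙ² = σ₀²σ²/(σ² + n·σ₀²) = 481.8025·128.8225/4465.045 = 13.900644.
Posterior SD = √σₙ² = √(481.8025·128.8225/4465.045) = 3.7284.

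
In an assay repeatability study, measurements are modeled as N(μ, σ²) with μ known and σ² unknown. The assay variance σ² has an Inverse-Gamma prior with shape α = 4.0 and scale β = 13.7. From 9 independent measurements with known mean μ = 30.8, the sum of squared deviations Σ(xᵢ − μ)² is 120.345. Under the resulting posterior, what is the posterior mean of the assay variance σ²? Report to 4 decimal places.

9.8497

With known mean μ and an Inverse-Gamma(α, β) prior on σ², the Normal likelihood is conjugate: posterior is Inv-Gamma(α + n/2, β + Σ(xᵢ−μ)²/2).
Posterior: Inv-Gamma(4.0 + 9/2, 13.7 + 120.345/2) = Inv-Gamma(8.50, 73.8725).
E[σ²|data] = β/(α−1) = 73.8725/7.50 = 9.8497.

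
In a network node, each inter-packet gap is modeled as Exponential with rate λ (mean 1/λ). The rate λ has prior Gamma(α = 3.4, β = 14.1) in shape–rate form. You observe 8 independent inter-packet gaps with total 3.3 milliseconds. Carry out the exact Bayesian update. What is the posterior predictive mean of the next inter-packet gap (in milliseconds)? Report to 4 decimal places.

1.6731

With a Gamma(shape α, rate β) prior on the exponential rate λ, the posterior after n observations with total T = Σxᵢ is Gamma(α+n, β+T).
Posterior: Gamma(3.4+8, 14.1+3.3) = Gamma(11.4, 17.4).
The predictive distribution for the next observation is Lomax; its mean is β/(α−1) = 17.4/10.4 = 1.6731.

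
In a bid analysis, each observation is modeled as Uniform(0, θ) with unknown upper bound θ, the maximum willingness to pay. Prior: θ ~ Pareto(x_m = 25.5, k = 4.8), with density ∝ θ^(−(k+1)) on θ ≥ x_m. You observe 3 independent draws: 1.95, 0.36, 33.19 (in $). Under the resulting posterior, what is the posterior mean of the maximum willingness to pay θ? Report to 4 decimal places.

A Pareto(scale x_m, shape k) prior on the upper bound θ of Uniform(0, θ) is conjugate: posterior is Pareto(max(x_m, max xᵢ), k + n).
Sample maximum = 33.19; prior scale x_m = 25.5 → posterior scale = max = 33.19.
Posterior shape = 4.8 + 3 = 7.8.
E[θ|data] = k·x_m/(k−1) = 7.8·33.19/6.8 = 38.0709.

38.0709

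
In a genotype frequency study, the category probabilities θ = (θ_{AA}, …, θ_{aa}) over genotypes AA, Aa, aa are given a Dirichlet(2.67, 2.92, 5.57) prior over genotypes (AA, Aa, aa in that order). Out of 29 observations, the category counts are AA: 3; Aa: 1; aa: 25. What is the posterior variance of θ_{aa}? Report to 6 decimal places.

0.004416

The Dirichlet prior is conjugate to the Multinomial likelihood: each posterior αⱼ = prior αⱼ + observed count nⱼ.
Posterior concentration: (5.67, 3.92, 30.57), total = 40.16.
Var[θ_j] = α_j(Σα−α_j)/((Σα)²(Σα+1)) = 30.57·9.59/(40.16²·41.16) = 0.004416.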